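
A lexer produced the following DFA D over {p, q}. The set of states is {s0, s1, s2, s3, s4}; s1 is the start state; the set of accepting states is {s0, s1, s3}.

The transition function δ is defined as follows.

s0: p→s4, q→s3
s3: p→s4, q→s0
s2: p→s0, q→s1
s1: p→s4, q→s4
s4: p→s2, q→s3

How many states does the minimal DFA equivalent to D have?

4

Initial partition by acceptance: {s0,s1,s3} | {s2,s4}.
Split {s0,s1,s3} by δ(·,q) → {s0,s3} and {s1}.
Refine {s2,s4} on symbol p: members go to different blocks, giving {s2} and {s4}.
Stable partition: {s0,s3} | {s2} | {s1} | {s4} — 4 equivalence classes.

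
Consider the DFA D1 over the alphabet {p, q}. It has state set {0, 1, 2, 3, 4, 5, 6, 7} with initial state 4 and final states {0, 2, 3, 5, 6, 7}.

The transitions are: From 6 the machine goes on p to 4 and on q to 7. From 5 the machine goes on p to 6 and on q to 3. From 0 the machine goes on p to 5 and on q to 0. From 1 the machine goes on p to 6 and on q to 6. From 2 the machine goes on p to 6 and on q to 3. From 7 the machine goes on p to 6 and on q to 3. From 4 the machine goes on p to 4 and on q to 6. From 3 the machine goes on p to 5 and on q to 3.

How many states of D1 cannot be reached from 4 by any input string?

BFS from 4 reaches {3, 4, 5, 6, 7}; the 3 state(s) 0, 1, 2 are never visited.

3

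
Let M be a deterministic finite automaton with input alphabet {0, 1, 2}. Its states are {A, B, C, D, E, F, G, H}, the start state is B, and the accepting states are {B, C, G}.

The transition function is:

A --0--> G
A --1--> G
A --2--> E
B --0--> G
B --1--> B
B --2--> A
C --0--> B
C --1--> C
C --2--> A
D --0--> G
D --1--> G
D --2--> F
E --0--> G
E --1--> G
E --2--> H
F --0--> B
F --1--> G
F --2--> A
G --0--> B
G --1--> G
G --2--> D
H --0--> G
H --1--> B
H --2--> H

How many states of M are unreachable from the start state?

Starting at B and following transitions, the reachable set is {A, B, D, E, F, G, H}. That leaves C unreachable — 1 in total.

1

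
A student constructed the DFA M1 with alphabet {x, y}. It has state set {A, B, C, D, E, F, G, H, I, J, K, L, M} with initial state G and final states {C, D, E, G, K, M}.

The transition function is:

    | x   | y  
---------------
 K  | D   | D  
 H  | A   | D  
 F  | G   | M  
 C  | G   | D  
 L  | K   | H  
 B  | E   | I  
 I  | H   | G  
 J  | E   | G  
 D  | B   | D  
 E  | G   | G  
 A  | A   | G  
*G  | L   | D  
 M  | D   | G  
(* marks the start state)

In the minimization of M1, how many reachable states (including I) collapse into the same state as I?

States {C,F,J,M} cannot be reached from the start state, so discard them.
P0 = {D,E,G,K} | {A,B,H,I,L}.
On input x, block {D,E,G,K} splits into {D,G} and {E,K}.
Refine {A,B,H,I,L} on symbol x: members go to different blocks, giving {A,H,I} and {B,L}.
No further refinement is possible. Final partition (4 blocks): {D,G} | {A,H,I} | {E,K} | {B,L}.
State I belongs to the block {A,H,I}, which has 3 states.

3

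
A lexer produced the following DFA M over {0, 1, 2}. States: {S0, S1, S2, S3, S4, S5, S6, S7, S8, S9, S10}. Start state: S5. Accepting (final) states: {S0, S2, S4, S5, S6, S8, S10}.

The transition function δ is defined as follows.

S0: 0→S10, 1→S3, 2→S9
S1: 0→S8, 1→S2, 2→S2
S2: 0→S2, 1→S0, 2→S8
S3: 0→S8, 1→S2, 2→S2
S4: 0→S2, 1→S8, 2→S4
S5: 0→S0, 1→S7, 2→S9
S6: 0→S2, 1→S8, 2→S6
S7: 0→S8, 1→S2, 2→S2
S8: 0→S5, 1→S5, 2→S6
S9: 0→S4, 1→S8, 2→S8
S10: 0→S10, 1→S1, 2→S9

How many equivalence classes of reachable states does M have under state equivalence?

6

Start with accepting vs non-accepting: {S0,S2,S4,S5,S6,S8,S10} | {S1,S3,S7,S9}.
Refine {S0,S2,S4,S5,S6,S8,S10} on symbol 1: members go to different blocks, giving {S2,S4,S6,S8} and {S0,S5,S10}.
Split {S2,S4,S6,S8} by δ(·,0) → {S2,S4,S6} and {S8}.
Refine {S2,S4,S6} on symbol 1: members go to different blocks, giving {S4,S6} and {S2}.
Split {S1,S3,S7,S9} by δ(·,0) → {S1,S3,S7} and {S9}.
The partition is now stable with 6 blocks: {S4,S6} | {S1,S3,S7} | {S0,S5,S10} | {S8} | {S2} | {S9}.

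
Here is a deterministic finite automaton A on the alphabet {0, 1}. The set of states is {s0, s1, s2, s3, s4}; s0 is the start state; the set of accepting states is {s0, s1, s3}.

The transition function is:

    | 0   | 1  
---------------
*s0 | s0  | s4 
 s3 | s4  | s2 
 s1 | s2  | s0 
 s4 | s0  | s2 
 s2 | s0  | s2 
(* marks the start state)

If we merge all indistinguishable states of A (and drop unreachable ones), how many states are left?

States {s1,s3} cannot be reached from the start state, so discard them.
Start with accepting vs non-accepting: {s0} | {s2,s4}.
The partition is now stable with 2 blocks: {s0} | {s2,s4}.

2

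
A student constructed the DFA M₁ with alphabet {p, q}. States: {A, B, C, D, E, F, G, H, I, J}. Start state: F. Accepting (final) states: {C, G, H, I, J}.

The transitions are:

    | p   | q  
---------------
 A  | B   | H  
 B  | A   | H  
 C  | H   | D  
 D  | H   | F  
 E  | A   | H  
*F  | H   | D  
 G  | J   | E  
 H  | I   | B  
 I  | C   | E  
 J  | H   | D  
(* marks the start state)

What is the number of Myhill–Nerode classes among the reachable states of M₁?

Reachable states from the start: {A,B,C,D,E,F,H,I}. Unreachable: {G,J} — drop them.
P0 = {C,H,I} | {A,B,D,E,F}.
Refine {A,B,D,E,F} on symbol p: members go to different blocks, giving {A,B,E} and {D,F}.
On input q, block {C,H,I} splits into {H,I} and {C}.
On input p, block {H,I} splits into {H} and {I}.
The partition is now stable with 5 blocks: {H} | {A,B,E} | {D,F} | {C} | {I}.

5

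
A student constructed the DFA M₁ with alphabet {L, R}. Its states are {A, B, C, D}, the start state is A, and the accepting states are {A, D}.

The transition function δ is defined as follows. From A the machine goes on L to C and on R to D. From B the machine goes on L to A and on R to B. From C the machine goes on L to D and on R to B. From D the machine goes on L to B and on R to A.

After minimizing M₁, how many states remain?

Start with accepting vs non-accepting: {A,D} | {B,C}.
The partition is now stable with 2 blocks: {A,D} | {B,C}.

2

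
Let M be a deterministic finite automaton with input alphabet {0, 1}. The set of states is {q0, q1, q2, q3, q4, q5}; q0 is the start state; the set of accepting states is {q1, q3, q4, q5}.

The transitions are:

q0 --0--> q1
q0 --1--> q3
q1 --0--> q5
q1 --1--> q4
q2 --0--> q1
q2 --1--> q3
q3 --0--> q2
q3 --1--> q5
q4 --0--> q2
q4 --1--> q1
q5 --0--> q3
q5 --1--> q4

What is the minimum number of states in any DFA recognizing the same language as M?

All states are reachable from the start state.
Start with accepting vs non-accepting: {q1,q3,q4,q5} | {q0,q2}.
On input 0, block {q1,q3,q4,q5} splits into {q1,q5} and {q3,q4}.
On input 0, block {q1,q5} splits into {q1} and {q5}.
Split {q3,q4} by δ(·,1) → {q3} and {q4}.
Stable partition: {q1} | {q0,q2} | {q3} | {q5} | {q4} — 5 equivalence classes.

5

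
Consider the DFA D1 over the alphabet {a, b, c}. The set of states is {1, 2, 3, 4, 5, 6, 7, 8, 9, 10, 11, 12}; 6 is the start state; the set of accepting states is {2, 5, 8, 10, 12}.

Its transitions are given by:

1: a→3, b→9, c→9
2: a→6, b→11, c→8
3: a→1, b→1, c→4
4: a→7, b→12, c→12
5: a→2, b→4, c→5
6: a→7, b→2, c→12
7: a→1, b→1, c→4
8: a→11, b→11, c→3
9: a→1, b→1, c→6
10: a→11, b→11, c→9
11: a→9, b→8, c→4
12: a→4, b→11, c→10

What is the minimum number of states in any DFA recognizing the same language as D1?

Reachable states from the start: {1,2,3,4,6,7,8,9,10,11,12}. Unreachable: {5} — drop them.
Initial partition by acceptance: {2,8,10,12} | {1,3,4,6,7,9,11}.
On input c, block {2,8,10,12} splits into {2,12} and {8,10}.
Split {1,3,4,6,7,9,11} by δ(·,b) → {1,3,7,9} and {4,6} and {11}.
On input c, block {1,3,7,9} splits into {3,7,9} and {1}.
No further refinement is possible. Final partition (6 blocks): {2,12} | {3,7,9} | {8,10} | {4,6} | {11} | {1}.

6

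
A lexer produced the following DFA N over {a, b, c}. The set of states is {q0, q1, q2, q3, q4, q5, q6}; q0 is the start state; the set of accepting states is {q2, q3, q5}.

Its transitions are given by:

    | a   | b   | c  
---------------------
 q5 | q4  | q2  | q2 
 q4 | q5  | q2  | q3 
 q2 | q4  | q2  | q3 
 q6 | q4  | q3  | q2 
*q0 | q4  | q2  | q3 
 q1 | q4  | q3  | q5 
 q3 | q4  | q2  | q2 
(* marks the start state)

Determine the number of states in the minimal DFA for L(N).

Reachable states from the start: {q0,q2,q3,q4,q5}. Unreachable: {q1,q6} — drop them.
P0 = {q2,q3,q5} | {q0,q4}.
On input a, block {q0,q4} splits into {q0} and {q4}.
The partition is now stable with 3 blocks: {q2,q3,q5} | {q0} | {q4}.

3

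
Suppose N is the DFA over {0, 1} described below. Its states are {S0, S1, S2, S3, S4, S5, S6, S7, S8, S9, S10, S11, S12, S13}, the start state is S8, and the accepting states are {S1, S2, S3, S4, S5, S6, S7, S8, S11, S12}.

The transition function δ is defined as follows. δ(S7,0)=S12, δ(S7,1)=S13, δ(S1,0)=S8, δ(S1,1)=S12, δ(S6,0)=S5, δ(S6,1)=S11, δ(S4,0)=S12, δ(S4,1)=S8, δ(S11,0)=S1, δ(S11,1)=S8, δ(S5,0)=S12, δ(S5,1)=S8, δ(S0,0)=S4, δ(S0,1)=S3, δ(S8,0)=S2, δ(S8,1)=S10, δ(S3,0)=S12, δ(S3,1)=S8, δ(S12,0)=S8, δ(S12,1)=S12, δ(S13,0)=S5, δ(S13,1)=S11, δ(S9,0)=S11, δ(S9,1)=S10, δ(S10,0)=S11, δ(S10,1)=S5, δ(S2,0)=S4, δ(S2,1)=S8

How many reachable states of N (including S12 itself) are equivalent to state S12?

2

States {S0,S3,S6,S7,S9,S13} cannot be reached from the start state, so discard them.
Initial partition by acceptance: {S1,S2,S4,S5,S8,S11,S12} | {S10}.
Refine {S1,S2,S4,S5,S8,S11,S12} on symbol 1: members go to different blocks, giving {S1,S2,S4,S5,S11,S12} and {S8}.
Split {S1,S2,S4,S5,S11,S12} by δ(·,0) → {S2,S4,S5,S11} and {S1,S12}.
Split {S2,S4,S5,S11} by δ(·,0) → {S4,S5,S11} and {S2}.
The partition is now stable with 5 blocks: {S4,S5,S11} | {S10} | {S8} | {S1,S12} | {S2}.
State S12 belongs to the block {S1,S12}, which has 2 states.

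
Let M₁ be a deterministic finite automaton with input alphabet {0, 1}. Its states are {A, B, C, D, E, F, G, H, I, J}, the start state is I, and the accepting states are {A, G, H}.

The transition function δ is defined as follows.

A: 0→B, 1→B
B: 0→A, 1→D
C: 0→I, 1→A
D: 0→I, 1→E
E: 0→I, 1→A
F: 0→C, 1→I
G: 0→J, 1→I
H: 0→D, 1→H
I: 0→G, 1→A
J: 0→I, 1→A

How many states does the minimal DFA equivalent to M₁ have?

Reachable states from the start: {A,B,D,E,G,I,J}. Unreachable: {C,F,H} — drop them.
Start with accepting vs non-accepting: {A,G} | {B,D,E,I,J}.
Split {B,D,E,I,J} by δ(·,0) → {D,E,J} and {B,I}.
On input 0, block {A,G} splits into {A} and {G}.
On input 1, block {D,E,J} splits into {E,J} and {D}.
On input 0, block {B,I} splits into {B} and {I}.
The partition is now stable with 6 blocks: {A} | {E,J} | {B} | {G} | {D} | {I}.

6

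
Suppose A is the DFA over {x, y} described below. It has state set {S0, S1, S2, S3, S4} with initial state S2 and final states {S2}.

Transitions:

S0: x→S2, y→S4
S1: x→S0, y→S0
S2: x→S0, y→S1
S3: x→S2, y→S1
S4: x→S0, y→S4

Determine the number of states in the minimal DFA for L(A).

Reachable states from the start: {S0,S1,S2,S4}. Unreachable: {S3} — drop them.
P0 = {S2} | {S0,S1,S4}.
Split {S0,S1,S4} by δ(·,x) → {S1,S4} and {S0}.
Split {S1,S4} by δ(·,y) → {S1} and {S4}.
The partition is now stable with 4 blocks: {S2} | {S1} | {S0} | {S4}.

4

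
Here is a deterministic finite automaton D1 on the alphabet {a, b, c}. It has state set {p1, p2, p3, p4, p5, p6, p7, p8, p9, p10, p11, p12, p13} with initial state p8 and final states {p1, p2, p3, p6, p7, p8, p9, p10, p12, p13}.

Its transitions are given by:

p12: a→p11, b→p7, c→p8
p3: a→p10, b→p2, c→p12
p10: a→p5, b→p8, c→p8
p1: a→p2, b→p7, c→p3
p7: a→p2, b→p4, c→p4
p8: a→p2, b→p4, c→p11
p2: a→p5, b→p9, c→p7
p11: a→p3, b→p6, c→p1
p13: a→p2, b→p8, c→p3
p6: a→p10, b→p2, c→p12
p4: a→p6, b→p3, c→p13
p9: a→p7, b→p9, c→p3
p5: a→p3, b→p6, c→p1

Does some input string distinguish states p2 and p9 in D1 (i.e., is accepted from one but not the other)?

Initial partition by acceptance: {p1,p2,p3,p6,p7,p8,p9,p10,p12,p13} | {p4,p5,p11}.
Split {p1,p2,p3,p6,p7,p8,p9,p10,p12,p13} by δ(·,a) → {p1,p3,p6,p7,p8,p9,p13} and {p2,p10,p12}.
On input a, block {p1,p3,p6,p7,p8,p9,p13} splits into {p1,p3,p6,p7,p8,p13} and {p9}.
Split {p1,p3,p6,p7,p8,p13} by δ(·,b) → {p1,p13} and {p3,p6} and {p7,p8}.
On input b, block {p2,p10,p12} splits into {p10,p12} and {p2}.
The partition is now stable with 7 blocks: {p1,p13} | {p4,p5,p11} | {p10,p12} | {p9} | {p3,p6} | {p7,p8} | {p2}.
p2 and p9 end up in different blocks, so they are distinguishable. For instance, the string 'a' is accepted from only p9.

Yes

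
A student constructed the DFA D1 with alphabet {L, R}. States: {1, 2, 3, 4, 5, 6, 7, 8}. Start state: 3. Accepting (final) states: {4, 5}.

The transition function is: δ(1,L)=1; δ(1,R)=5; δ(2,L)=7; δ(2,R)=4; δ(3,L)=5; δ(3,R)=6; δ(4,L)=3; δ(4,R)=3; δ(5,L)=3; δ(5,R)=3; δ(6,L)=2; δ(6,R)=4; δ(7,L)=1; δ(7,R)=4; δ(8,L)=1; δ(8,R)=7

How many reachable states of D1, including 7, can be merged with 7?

4

States {8} cannot be reached from the start state, so discard them.
Initial partition by acceptance: {4,5} | {1,2,3,6,7}.
Refine {1,2,3,6,7} on symbol L: members go to different blocks, giving {1,2,6,7} and {3}.
The partition is now stable with 3 blocks: {4,5} | {1,2,6,7} | {3}.
State 7 belongs to the block {1,2,6,7}, which has 4 states.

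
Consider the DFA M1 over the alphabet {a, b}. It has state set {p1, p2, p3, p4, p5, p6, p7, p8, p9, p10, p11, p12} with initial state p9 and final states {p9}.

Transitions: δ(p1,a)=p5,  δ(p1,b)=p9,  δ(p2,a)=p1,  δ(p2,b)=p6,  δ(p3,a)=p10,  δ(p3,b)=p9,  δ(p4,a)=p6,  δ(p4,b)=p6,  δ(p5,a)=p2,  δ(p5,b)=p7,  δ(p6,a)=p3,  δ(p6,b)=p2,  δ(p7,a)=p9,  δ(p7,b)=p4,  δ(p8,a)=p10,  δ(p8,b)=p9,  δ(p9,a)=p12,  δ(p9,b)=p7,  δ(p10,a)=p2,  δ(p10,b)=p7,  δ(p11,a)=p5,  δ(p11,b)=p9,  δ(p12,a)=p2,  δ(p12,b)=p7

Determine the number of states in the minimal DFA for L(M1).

6

States {p8,p11} cannot be reached from the start state, so discard them.
Start with accepting vs non-accepting: {p9} | {p1,p2,p3,p4,p5,p6,p7,p10,p12}.
Split {p1,p2,p3,p4,p5,p6,p7,p10,p12} by δ(·,a) → {p1,p2,p3,p4,p5,p6,p10,p12} and {p7}.
Split {p1,p2,p3,p4,p5,p6,p10,p12} by δ(·,b) → {p2,p4,p6} and {p5,p10,p12} and {p1,p3}.
On input a, block {p2,p4,p6} splits into {p2,p6} and {p4}.
The partition is now stable with 6 blocks: {p9} | {p2,p6} | {p7} | {p5,p10,p12} | {p1,p3} | {p4}.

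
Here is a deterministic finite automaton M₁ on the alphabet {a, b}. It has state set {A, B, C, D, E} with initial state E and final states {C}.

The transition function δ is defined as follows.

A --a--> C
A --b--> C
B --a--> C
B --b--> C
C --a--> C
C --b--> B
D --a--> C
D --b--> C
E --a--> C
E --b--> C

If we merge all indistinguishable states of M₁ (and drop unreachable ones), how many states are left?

First remove the unreachable states {A,D}; 3 states remain.
Start with accepting vs non-accepting: {C} | {B,E}.
No further refinement is possible. Final partition (2 blocks): {C} | {B,E}.

2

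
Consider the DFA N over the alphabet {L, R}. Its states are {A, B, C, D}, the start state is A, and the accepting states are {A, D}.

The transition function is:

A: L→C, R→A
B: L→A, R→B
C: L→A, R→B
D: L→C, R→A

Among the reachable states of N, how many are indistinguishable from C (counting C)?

First remove the unreachable states {D}; 3 states remain.
Start with accepting vs non-accepting: {A} | {B,C}.
No further refinement is possible. Final partition (2 blocks): {A} | {B,C}.
State C belongs to the block {B,C}, which has 2 states.

2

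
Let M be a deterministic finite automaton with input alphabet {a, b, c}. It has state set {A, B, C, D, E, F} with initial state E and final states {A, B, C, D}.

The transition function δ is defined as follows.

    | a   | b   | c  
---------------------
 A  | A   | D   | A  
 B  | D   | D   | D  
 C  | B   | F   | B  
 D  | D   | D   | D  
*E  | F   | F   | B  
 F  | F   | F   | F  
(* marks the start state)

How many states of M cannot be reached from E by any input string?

2

BFS from E reaches {B, D, E, F}; the 2 state(s) A, C are never visited.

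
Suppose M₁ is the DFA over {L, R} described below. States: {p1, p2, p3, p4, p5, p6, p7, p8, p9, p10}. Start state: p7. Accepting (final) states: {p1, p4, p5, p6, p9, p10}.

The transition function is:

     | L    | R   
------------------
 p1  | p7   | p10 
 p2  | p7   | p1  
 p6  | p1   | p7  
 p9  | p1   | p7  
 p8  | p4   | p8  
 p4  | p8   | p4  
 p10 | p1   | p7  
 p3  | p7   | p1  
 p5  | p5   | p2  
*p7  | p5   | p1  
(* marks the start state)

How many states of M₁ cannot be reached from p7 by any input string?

5

Starting at p7 and following transitions, the reachable set is {p1, p2, p5, p7, p10}. That leaves p3, p4, p6, p8, p9 unreachable — 5 in total.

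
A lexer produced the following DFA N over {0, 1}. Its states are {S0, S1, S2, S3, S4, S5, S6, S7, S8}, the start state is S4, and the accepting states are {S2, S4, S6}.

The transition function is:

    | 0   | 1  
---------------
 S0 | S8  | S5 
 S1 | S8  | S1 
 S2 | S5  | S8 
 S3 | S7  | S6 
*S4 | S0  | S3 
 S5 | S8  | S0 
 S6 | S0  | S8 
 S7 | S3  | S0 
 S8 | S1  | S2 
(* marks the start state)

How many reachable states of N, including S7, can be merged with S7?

4

Every state is reachable, so we keep all 9.
Start with accepting vs non-accepting: {S2,S4,S6} | {S0,S1,S3,S5,S7,S8}.
Split {S0,S1,S3,S5,S7,S8} by δ(·,1) → {S0,S1,S5,S7} and {S3,S8}.
Stable partition: {S2,S4,S6} | {S0,S1,S5,S7} | {S3,S8} — 3 equivalence classes.
State S7 belongs to the block {S0,S1,S5,S7}, which has 4 states.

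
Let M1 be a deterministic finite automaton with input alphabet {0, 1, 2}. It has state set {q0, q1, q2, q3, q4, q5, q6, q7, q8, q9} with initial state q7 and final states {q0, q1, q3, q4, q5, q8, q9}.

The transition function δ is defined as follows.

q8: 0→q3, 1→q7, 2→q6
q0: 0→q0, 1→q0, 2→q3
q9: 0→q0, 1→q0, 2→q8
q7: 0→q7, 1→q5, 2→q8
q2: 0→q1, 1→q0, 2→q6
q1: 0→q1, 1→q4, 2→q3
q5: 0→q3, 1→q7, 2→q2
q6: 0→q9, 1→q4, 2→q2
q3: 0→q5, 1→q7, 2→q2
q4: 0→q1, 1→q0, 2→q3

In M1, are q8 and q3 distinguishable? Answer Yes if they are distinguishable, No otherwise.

All states are reachable from the start state.
P0 = {q0,q1,q3,q4,q5,q8,q9} | {q2,q6,q7}.
Split {q0,q1,q3,q4,q5,q8,q9} by δ(·,1) → {q0,q1,q4,q9} and {q3,q5,q8}.
Refine {q2,q6,q7} on symbol 0: members go to different blocks, giving {q2,q6} and {q7}.
No further refinement is possible. Final partition (4 blocks): {q0,q1,q4,q9} | {q2,q6} | {q3,q5,q8} | {q7}.
q8 and q3 lie in the same block of the stable partition, so they are equivalent — no string distinguishes them.

No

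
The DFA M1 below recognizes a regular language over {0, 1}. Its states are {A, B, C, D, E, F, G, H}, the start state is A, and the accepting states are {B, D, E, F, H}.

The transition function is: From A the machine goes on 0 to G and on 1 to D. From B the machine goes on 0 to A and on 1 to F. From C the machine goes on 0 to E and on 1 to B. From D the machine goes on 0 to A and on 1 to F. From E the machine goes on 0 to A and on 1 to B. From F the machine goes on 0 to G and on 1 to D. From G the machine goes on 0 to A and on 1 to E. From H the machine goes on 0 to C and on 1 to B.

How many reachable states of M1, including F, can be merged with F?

States {C,H} cannot be reached from the start state, so discard them.
Start with accepting vs non-accepting: {B,D,E,F} | {A,G}.
Stable partition: {B,D,E,F} | {A,G} — 2 equivalence classes.
State F belongs to the block {B,D,E,F}, which has 4 states.

4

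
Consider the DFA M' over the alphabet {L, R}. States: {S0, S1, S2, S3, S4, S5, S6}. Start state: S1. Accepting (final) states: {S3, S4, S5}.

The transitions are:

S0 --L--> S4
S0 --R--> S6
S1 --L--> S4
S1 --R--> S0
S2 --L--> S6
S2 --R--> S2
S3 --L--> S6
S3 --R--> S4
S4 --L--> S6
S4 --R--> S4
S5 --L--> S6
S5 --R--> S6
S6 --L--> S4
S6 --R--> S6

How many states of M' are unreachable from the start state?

No path from S1 leads to S2, S3, S5; the other 4 states are all reachable.

3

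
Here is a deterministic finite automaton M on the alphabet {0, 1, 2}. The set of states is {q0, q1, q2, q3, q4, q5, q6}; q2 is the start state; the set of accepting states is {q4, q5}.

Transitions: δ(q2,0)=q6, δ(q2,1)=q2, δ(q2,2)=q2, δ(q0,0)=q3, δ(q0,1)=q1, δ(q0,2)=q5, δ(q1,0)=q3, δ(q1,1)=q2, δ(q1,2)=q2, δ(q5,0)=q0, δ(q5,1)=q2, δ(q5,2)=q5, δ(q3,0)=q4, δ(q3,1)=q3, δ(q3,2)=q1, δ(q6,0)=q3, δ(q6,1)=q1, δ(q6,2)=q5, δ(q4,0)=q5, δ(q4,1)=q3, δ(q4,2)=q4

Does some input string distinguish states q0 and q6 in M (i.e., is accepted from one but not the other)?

No

All states are reachable from the start state.
Start with accepting vs non-accepting: {q4,q5} | {q0,q1,q2,q3,q6}.
Split {q4,q5} by δ(·,0) → {q4} and {q5}.
Refine {q0,q1,q2,q3,q6} on symbol 0: members go to different blocks, giving {q0,q1,q2,q6} and {q3}.
On input 0, block {q0,q1,q2,q6} splits into {q0,q1,q6} and {q2}.
Refine {q0,q1,q6} on symbol 1: members go to different blocks, giving {q0,q6} and {q1}.
Stable partition: {q4} | {q0,q6} | {q5} | {q3} | {q2} | {q1} — 6 equivalence classes.
q0 and q6 lie in the same block of the stable partition, so they are equivalent — no string distinguishes them.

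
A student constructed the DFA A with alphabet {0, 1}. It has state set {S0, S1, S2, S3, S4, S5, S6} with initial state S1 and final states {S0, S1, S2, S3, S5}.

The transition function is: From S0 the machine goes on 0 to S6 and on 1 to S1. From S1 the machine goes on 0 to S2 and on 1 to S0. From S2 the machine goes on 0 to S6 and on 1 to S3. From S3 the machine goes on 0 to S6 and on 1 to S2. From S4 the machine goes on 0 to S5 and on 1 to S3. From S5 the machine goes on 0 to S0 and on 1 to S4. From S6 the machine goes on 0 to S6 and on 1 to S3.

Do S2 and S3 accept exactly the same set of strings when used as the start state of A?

Yes

Reachable states from the start: {S0,S1,S2,S3,S6}. Unreachable: {S4,S5} — drop them.
Initial partition by acceptance: {S0,S1,S2,S3} | {S6}.
Refine {S0,S1,S2,S3} on symbol 0: members go to different blocks, giving {S0,S2,S3} and {S1}.
Refine {S0,S2,S3} on symbol 1: members go to different blocks, giving {S2,S3} and {S0}.
Stable partition: {S2,S3} | {S6} | {S1} | {S0} — 4 equivalence classes.
S2 and S3 lie in the same block of the stable partition, so they are equivalent — no string distinguishes them.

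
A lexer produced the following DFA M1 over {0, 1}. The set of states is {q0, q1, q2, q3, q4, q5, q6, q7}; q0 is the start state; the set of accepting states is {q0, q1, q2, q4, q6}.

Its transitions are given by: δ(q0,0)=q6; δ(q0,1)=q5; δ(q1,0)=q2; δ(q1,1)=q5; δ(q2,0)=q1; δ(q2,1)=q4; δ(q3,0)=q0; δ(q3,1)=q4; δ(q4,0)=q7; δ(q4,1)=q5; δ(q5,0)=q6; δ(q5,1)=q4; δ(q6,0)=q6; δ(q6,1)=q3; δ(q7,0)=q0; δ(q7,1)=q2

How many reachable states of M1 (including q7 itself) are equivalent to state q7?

Start with accepting vs non-accepting: {q0,q1,q2,q4,q6} | {q3,q5,q7}.
Split {q0,q1,q2,q4,q6} by δ(·,0) → {q0,q1,q2,q6} and {q4}.
Refine {q0,q1,q2,q6} on symbol 1: members go to different blocks, giving {q0,q1,q6} and {q2}.
Split {q0,q1,q6} by δ(·,0) → {q0,q6} and {q1}.
Refine {q3,q5,q7} on symbol 1: members go to different blocks, giving {q3,q5} and {q7}.
The partition is now stable with 6 blocks: {q0,q6} | {q3,q5} | {q4} | {q2} | {q1} | {q7}.
State q7 belongs to the block {q7}, which has 1 states.

1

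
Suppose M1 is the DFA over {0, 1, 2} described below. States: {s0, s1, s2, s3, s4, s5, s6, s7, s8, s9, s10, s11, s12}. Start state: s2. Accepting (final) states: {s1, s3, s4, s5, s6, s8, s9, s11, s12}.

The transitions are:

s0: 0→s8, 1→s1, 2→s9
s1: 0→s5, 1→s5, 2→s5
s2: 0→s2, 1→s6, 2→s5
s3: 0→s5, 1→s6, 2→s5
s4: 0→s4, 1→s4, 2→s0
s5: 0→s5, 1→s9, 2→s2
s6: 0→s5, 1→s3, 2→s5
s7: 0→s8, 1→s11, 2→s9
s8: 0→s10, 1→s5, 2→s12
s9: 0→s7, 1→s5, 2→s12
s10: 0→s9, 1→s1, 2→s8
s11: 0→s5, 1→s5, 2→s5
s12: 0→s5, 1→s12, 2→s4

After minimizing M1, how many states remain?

8

All states are reachable from the start state.
Start with accepting vs non-accepting: {s1,s3,s4,s5,s6,s8,s9,s11,s12} | {s0,s2,s7,s10}.
Refine {s1,s3,s4,s5,s6,s8,s9,s11,s12} on symbol 0: members go to different blocks, giving {s1,s3,s4,s5,s6,s11,s12} and {s8,s9}.
Split {s1,s3,s4,s5,s6,s11,s12} by δ(·,1) → {s1,s3,s4,s6,s11,s12} and {s5}.
On input 0, block {s1,s3,s4,s6,s11,s12} splits into {s1,s3,s6,s11,s12} and {s4}.
Refine {s1,s3,s6,s11,s12} on symbol 1: members go to different blocks, giving {s3,s6,s12} and {s1,s11}.
Refine {s3,s6,s12} on symbol 2: members go to different blocks, giving {s3,s6} and {s12}.
Refine {s0,s2,s7,s10} on symbol 0: members go to different blocks, giving {s0,s7,s10} and {s2}.
The partition is now stable with 8 blocks: {s3,s6} | {s0,s7,s10} | {s8,s9} | {s5} | {s4} | {s1,s11} | {s12} | {s2}.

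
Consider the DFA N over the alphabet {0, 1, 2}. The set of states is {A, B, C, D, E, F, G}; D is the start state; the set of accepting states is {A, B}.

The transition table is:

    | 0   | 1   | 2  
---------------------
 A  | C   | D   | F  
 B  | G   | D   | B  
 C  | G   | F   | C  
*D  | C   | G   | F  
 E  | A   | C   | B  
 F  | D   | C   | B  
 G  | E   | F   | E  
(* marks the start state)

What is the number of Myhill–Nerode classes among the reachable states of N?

7

Initial partition by acceptance: {A,B} | {C,D,E,F,G}.
Refine {A,B} on symbol 2: members go to different blocks, giving {A} and {B}.
Refine {C,D,E,F,G} on symbol 0: members go to different blocks, giving {C,D,F,G} and {E}.
On input 0, block {C,D,F,G} splits into {C,D,F} and {G}.
On input 0, block {C,D,F} splits into {D,F} and {C}.
Refine {D,F} on symbol 0: members go to different blocks, giving {D} and {F}.
The partition is now stable with 7 blocks: {A} | {D} | {B} | {E} | {G} | {C} | {F}.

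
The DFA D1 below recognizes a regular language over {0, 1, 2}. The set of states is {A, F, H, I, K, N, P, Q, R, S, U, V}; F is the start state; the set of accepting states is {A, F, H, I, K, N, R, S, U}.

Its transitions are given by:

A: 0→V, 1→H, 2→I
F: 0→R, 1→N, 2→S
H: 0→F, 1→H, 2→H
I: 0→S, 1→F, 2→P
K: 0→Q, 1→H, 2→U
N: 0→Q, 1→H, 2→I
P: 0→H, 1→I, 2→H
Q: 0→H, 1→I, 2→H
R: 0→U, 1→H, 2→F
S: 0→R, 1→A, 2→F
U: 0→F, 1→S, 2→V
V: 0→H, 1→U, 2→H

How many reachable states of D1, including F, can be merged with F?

Reachable states from the start: {A,F,H,I,N,P,Q,R,S,U,V}. Unreachable: {K} — drop them.
Start with accepting vs non-accepting: {A,F,H,I,N,R,S,U} | {P,Q,V}.
Refine {A,F,H,I,N,R,S,U} on symbol 0: members go to different blocks, giving {F,H,I,R,S,U} and {A,N}.
On input 1, block {F,H,I,R,S,U} splits into {H,I,R,U} and {F,S}.
On input 0, block {H,I,R,U} splits into {H,I,U} and {R}.
Refine {H,I,U} on symbol 1: members go to different blocks, giving {I,U} and {H}.
No further refinement is possible. Final partition (6 blocks): {I,U} | {P,Q,V} | {A,N} | {F,S} | {R} | {H}.
State F belongs to the block {F,S}, which has 2 states.

2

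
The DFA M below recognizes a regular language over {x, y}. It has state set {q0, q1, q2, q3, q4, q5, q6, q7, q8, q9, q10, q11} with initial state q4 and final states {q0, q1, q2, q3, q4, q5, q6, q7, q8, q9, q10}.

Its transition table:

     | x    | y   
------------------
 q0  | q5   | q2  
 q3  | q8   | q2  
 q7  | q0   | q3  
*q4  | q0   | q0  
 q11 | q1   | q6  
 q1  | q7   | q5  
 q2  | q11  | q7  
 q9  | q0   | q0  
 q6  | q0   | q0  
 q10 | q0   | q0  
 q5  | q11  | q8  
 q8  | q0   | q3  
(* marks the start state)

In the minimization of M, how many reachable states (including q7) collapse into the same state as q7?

2

States {q9,q10} cannot be reached from the start state, so discard them.
P0 = {q0,q1,q2,q3,q4,q5,q6,q7,q8} | {q11}.
On input x, block {q0,q1,q2,q3,q4,q5,q6,q7,q8} splits into {q0,q1,q3,q4,q6,q7,q8} and {q2,q5}.
On input x, block {q0,q1,q3,q4,q6,q7,q8} splits into {q1,q3,q4,q6,q7,q8} and {q0}.
Refine {q1,q3,q4,q6,q7,q8} on symbol x: members go to different blocks, giving {q4,q6,q7,q8} and {q1,q3}.
Split {q4,q6,q7,q8} by δ(·,y) → {q4,q6} and {q7,q8}.
Stable partition: {q4,q6} | {q11} | {q2,q5} | {q0} | {q1,q3} | {q7,q8} — 6 equivalence classes.
State q7 belongs to the block {q7,q8}, which has 2 states.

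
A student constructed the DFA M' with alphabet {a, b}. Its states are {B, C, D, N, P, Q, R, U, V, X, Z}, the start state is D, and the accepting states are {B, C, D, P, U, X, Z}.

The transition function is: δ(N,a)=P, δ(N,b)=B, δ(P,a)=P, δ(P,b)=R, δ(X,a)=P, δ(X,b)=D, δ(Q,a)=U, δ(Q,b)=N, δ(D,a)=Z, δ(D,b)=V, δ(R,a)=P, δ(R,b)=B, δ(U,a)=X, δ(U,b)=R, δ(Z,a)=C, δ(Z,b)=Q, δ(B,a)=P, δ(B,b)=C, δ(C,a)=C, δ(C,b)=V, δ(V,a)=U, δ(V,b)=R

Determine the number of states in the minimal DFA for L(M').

6

Every state is reachable, so we keep all 11.
Start with accepting vs non-accepting: {B,C,D,P,U,X,Z} | {N,Q,R,V}.
Split {B,C,D,P,U,X,Z} by δ(·,b) → {C,D,P,U,Z} and {B,X}.
Split {C,D,P,U,Z} by δ(·,a) → {C,D,P,Z} and {U}.
Refine {N,Q,R,V} on symbol a: members go to different blocks, giving {N,R} and {Q,V}.
Refine {C,D,P,Z} on symbol b: members go to different blocks, giving {C,D,Z} and {P}.
Stable partition: {C,D,Z} | {N,R} | {B,X} | {U} | {Q,V} | {P} — 6 equivalence classes.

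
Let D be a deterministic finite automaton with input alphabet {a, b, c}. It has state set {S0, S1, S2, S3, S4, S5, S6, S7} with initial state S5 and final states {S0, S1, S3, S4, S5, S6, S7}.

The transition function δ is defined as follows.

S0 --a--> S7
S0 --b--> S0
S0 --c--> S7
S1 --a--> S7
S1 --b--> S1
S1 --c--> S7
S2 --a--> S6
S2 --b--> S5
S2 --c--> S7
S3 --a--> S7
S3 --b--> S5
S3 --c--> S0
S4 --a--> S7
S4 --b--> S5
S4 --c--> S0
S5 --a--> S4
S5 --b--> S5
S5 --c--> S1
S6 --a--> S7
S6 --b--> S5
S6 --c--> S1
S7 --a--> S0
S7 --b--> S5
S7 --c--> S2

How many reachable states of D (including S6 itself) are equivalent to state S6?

2

First remove the unreachable states {S3}; 7 states remain.
Initial partition by acceptance: {S0,S1,S4,S5,S6,S7} | {S2}.
Split {S0,S1,S4,S5,S6,S7} by δ(·,c) → {S0,S1,S4,S5,S6} and {S7}.
Split {S0,S1,S4,S5,S6} by δ(·,a) → {S0,S1,S4,S6} and {S5}.
On input b, block {S0,S1,S4,S6} splits into {S0,S1} and {S4,S6}.
No further refinement is possible. Final partition (5 blocks): {S0,S1} | {S2} | {S7} | {S5} | {S4,S6}.
The equivalence class containing S6 is {S4,S6}, of size 2.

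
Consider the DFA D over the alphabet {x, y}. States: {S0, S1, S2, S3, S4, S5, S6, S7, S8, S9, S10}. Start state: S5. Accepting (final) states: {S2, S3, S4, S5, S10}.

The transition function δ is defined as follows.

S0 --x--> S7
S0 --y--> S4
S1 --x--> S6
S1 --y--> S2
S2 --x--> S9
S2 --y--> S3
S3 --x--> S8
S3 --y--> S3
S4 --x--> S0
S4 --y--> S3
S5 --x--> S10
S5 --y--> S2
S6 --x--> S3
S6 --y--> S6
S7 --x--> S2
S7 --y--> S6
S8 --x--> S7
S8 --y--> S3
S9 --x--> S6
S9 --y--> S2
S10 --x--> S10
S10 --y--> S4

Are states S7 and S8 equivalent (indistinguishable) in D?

No

States {S1} cannot be reached from the start state, so discard them.
Start with accepting vs non-accepting: {S2,S3,S4,S5,S10} | {S0,S6,S7,S8,S9}.
Split {S2,S3,S4,S5,S10} by δ(·,x) → {S2,S3,S4} and {S5,S10}.
On input x, block {S0,S6,S7,S8,S9} splits into {S0,S8,S9} and {S6,S7}.
No further refinement is possible. Final partition (4 blocks): {S2,S3,S4} | {S0,S8,S9} | {S5,S10} | {S6,S7}.
S7 and S8 end up in different blocks, so they are distinguishable. For instance, the string 'x' is accepted from only S7.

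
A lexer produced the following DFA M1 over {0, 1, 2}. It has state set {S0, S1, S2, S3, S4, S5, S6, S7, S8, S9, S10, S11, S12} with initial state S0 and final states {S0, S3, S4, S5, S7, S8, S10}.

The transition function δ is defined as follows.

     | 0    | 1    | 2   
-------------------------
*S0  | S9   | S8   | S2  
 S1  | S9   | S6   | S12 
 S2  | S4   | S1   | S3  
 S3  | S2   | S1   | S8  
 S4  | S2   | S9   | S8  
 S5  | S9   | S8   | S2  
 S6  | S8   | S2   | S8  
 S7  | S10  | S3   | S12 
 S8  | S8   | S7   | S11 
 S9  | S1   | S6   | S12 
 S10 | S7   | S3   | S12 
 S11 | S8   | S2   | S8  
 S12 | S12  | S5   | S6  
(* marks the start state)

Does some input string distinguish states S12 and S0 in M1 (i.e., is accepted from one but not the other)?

Yes

Start with accepting vs non-accepting: {S0,S3,S4,S5,S7,S8,S10} | {S1,S2,S6,S9,S11,S12}.
Refine {S0,S3,S4,S5,S7,S8,S10} on symbol 0: members go to different blocks, giving {S0,S3,S4,S5} and {S7,S8,S10}.
Split {S0,S3,S4,S5} by δ(·,1) → {S0,S5} and {S3,S4}.
On input 0, block {S1,S2,S6,S9,S11,S12} splits into {S1,S9,S12} and {S6,S11} and {S2}.
Refine {S1,S9,S12} on symbol 1: members go to different blocks, giving {S1,S9} and {S12}.
On input 1, block {S7,S8,S10} splits into {S7,S10} and {S8}.
No further refinement is possible. Final partition (8 blocks): {S0,S5} | {S1,S9} | {S7,S10} | {S3,S4} | {S6,S11} | {S2} | {S12} | {S8}.
S12 and S0 end up in different blocks, so they are distinguishable. For instance, the string 'ε' is accepted from only S0.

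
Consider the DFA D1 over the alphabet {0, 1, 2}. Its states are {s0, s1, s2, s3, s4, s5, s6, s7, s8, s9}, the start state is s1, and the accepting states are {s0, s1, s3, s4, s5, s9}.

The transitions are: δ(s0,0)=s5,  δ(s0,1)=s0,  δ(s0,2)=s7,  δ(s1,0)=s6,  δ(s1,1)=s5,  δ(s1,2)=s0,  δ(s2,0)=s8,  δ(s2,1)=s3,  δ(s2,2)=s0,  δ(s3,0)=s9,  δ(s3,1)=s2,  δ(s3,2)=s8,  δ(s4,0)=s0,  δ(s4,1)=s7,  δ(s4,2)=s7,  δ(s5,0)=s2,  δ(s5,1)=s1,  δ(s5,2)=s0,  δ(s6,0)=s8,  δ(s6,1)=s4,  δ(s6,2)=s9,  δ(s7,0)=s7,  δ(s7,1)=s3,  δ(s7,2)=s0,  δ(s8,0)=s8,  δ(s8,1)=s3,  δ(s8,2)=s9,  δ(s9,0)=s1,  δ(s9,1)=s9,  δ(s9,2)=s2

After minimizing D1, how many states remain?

All states are reachable from the start state.
Initial partition by acceptance: {s0,s1,s3,s4,s5,s9} | {s2,s6,s7,s8}.
On input 0, block {s0,s1,s3,s4,s5,s9} splits into {s0,s3,s4,s9} and {s1,s5}.
On input 0, block {s0,s3,s4,s9} splits into {s0,s9} and {s3,s4}.
The partition is now stable with 4 blocks: {s0,s9} | {s2,s6,s7,s8} | {s1,s5} | {s3,s4}.

4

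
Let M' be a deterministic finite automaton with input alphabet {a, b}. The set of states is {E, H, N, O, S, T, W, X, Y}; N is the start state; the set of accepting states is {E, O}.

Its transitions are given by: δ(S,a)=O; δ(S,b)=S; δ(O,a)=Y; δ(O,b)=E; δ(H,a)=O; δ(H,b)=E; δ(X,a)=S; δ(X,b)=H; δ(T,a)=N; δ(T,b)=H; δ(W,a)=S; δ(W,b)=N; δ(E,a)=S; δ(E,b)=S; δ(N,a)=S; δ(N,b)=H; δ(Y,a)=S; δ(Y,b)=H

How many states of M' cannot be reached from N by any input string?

3

Starting at N and following transitions, the reachable set is {E, H, N, O, S, Y}. That leaves T, W, X unreachable — 3 in total.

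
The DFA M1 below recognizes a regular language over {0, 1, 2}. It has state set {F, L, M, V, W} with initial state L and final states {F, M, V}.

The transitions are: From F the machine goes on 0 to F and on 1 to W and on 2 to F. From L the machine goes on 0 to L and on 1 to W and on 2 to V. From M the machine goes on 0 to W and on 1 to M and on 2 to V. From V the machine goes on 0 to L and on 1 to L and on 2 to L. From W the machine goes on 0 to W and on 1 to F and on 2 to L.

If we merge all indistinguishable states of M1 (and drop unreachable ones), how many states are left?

States {M} cannot be reached from the start state, so discard them.
Initial partition by acceptance: {F,V} | {L,W}.
Split {F,V} by δ(·,0) → {V} and {F}.
Refine {L,W} on symbol 1: members go to different blocks, giving {W} and {L}.
The partition is now stable with 4 blocks: {V} | {W} | {F} | {L}.

4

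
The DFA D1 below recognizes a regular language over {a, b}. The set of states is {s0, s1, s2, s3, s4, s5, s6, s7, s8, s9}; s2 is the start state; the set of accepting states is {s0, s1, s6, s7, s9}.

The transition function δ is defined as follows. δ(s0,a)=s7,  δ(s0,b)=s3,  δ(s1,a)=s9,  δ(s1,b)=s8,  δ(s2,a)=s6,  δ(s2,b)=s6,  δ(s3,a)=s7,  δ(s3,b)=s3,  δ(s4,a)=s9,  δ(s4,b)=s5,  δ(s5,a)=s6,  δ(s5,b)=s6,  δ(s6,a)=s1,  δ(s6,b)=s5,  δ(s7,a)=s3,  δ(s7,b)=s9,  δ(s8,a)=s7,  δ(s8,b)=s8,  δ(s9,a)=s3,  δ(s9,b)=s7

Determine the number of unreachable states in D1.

2

No path from s2 leads to s0, s4; the other 8 states are all reachable.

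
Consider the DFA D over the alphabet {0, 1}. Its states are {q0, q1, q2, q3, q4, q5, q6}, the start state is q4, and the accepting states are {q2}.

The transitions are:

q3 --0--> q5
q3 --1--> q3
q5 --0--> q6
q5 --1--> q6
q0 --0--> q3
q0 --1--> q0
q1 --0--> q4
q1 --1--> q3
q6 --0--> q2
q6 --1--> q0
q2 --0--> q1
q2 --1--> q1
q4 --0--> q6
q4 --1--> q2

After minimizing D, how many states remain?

7

Every state is reachable, so we keep all 7.
Start with accepting vs non-accepting: {q2} | {q0,q1,q3,q4,q5,q6}.
Split {q0,q1,q3,q4,q5,q6} by δ(·,0) → {q0,q1,q3,q4,q5} and {q6}.
Refine {q0,q1,q3,q4,q5} on symbol 0: members go to different blocks, giving {q0,q1,q3} and {q4,q5}.
Refine {q0,q1,q3} on symbol 0: members go to different blocks, giving {q1,q3} and {q0}.
Split {q4,q5} by δ(·,1) → {q4} and {q5}.
Split {q1,q3} by δ(·,0) → {q1} and {q3}.
Stable partition: {q2} | {q1} | {q6} | {q4} | {q0} | {q5} | {q3} — 7 equivalence classes.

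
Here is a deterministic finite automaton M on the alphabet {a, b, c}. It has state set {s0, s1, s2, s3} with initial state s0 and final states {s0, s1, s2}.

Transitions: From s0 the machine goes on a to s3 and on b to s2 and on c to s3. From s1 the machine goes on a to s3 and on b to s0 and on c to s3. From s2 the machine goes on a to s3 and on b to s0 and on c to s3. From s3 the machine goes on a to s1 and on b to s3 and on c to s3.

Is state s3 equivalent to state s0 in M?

No

P0 = {s0,s1,s2} | {s3}.
The partition is now stable with 2 blocks: {s0,s1,s2} | {s3}.
s3 and s0 end up in different blocks, so they are distinguishable. For instance, the string 'ε' is accepted from only s0.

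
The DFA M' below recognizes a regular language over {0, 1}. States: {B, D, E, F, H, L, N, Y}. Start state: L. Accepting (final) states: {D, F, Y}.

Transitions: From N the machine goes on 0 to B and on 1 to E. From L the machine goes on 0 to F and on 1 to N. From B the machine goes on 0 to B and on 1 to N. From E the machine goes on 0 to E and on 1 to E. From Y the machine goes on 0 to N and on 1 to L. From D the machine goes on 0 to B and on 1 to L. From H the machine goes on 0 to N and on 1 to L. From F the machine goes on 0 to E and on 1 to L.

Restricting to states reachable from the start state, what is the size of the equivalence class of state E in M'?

3

Reachable states from the start: {B,E,F,L,N}. Unreachable: {D,H,Y} — drop them.
Initial partition by acceptance: {F} | {B,E,L,N}.
Refine {B,E,L,N} on symbol 0: members go to different blocks, giving {B,E,N} and {L}.
The partition is now stable with 3 blocks: {F} | {B,E,N} | {L}.
The equivalence class containing E is {B,E,N}, of size 3.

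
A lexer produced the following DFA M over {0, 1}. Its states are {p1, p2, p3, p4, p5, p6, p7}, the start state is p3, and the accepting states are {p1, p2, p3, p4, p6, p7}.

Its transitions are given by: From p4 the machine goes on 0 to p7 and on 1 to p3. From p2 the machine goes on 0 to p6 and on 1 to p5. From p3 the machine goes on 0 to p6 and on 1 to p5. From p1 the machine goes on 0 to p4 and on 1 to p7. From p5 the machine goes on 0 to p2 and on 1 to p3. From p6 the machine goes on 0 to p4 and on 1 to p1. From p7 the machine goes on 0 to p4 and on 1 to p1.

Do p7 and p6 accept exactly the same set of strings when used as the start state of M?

All states are reachable from the start state.
Initial partition by acceptance: {p1,p2,p3,p4,p6,p7} | {p5}.
Split {p1,p2,p3,p4,p6,p7} by δ(·,1) → {p1,p4,p6,p7} and {p2,p3}.
Split {p1,p4,p6,p7} by δ(·,1) → {p1,p6,p7} and {p4}.
Stable partition: {p1,p6,p7} | {p5} | {p2,p3} | {p4} — 4 equivalence classes.
p7 and p6 lie in the same block of the stable partition, so they are equivalent — no string distinguishes them.

Yes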